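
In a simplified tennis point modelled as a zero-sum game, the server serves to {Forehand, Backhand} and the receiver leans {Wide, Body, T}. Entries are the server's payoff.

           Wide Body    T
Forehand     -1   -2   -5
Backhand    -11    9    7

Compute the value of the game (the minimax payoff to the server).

Row minima: Forehand → -5, Backhand → -11; maximin = -5.
Column maxima: Wide → -1, Body → 9, T → 7; minimax = -1.
-5 ≠ -1, so there is no saddle point; optimal play is mixed.
Body is strictly dominated by T (it gives the server strictly more in every row), so the receiver never plays it.
On the remaining 2×2 (Forehand, Backhand vs Wide, T):
Let the server play Forehand with probability p. Expected payoff against Wide: (-1)p + (-11)(1−p) = 10p − 11; against T: (-5)p + 7(1−p) = −12p + 7.
Setting these equal: 10p − 11 = −12p + 7 ⇒ 22p = 18 ⇒ p = 9/11, and the value is (10)·(9/11) − 11 = -31/11.
For the receiver: with q = P(Wide), equating Forehand's and Backhand's payoffs gives 4q − 5 = −18q + 7 ⇒ q = 6/11.

-31/11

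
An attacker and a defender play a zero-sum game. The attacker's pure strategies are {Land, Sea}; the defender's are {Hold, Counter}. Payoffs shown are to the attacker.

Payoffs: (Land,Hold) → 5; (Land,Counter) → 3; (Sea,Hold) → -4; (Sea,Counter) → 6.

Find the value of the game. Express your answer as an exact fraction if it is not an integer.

7/2

Row minima: Land → 3, Sea → -4; maximin = 3.
Column maxima: Hold → 5, Counter → 6; minimax = 5.
3 ≠ 5, so there is no saddle point; optimal play is mixed.
Let the attacker play Land with probability p. Expected payoff against Hold: 5p + (-4)(1−p) = 9p − 4; against Counter: 3p + 6(1−p) = −3p + 6.
Setting these equal: 9p − 4 = −3p + 6 ⇒ 12p = 10 ⇒ p = 5/6, and the value is (9)·(5/6) − 4 = 7/2.
For the defender: with q = P(Hold), equating Land's and Sea's payoffs gives 2q + 3 = −10q + 6 ⇒ q = 1/4.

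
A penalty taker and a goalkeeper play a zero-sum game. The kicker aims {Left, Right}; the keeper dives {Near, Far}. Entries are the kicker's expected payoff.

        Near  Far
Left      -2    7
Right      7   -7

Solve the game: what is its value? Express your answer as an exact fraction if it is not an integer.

Row minima: Left → -2, Right → -7; maximin = -2.
Column maxima: Near → 7, Far → 7; minimax = 7.
-2 ≠ 7, so there is no saddle point; optimal play is mixed.
Let the kicker play Left with probability p. Expected payoff against Near: (-2)p + 7(1−p) = −9p + 7; against Far: 7p + (-7)(1−p) = 14p − 7.
Setting these equal: −9p + 7 = 14p − 7 ⇒ −23p = -14 ⇒ p = 14/23, and the value is (-9)·(14/23) + 7 = 35/23.
For the keeper: with q = P(Near), equating Left's and Right's payoffs gives −9q + 7 = 14q − 7 ⇒ q = 14/23.

35/23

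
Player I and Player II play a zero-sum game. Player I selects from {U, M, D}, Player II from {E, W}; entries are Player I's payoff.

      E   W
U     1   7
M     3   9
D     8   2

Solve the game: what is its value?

11/2

Row minima: U → 1, M → 3, D → 2; maximin = 3.
Column maxima: E → 8, W → 9; minimax = 8.
3 ≠ 8, so there is no saddle point; optimal play is mixed.
U is strictly dominated by M, so Player I never plays it.
On the remaining 2×2 (M, D vs E, W):
Let Player I play M with probability p. Expected payoff against E: 3p + 8(1−p) = −5p + 8; against W: 9p + 2(1−p) = 7p + 2.
Setting these equal: −5p + 8 = 7p + 2 ⇒ −12p = -6 ⇒ p = 1/2, and the value is (-5)·(1/2) + 8 = 11/2.
For Player II: with q = P(E), equating M's and D's payoffs gives −6q + 9 = 6q + 2 ⇒ q = 7/12.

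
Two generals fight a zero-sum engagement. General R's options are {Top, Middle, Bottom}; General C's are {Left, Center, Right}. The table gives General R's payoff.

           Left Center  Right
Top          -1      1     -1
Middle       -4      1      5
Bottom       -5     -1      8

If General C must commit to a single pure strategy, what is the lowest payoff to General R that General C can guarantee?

Column maxima: Left → -1, Center → 1, Right → 8.
The smallest of these is -1.

-1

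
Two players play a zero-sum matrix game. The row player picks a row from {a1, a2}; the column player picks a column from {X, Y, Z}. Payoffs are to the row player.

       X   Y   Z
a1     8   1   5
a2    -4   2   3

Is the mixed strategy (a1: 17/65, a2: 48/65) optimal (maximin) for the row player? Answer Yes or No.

No

Against X this mix gives (17/65)·8 + (48/65)·(-4) = -56/65.
Against Y this mix gives (17/65)·1 + (48/65)·2 = 113/65.
Against Z this mix gives (17/65)·5 + (48/65)·3 = 229/65.
The column player will play X, holding the row player to -56/65. Shifting weight toward the row that does better against X would raise this floor (the equalizing mix achieves 20/13 against both X and Y), so the proposed strategy is not optimal.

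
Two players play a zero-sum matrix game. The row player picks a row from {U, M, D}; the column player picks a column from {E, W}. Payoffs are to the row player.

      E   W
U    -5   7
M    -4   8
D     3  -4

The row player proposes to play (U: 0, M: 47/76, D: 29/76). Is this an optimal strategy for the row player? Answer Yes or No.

Against E this mix gives (47/76)·(-4) + (29/76)·3 = -101/76.
Against W this mix gives (47/76)·8 + (29/76)·(-4) = 65/19.
The column player will play E, holding the row player to -101/76. Shifting weight toward the row that does better against E would raise this floor (the equalizing mix achieves 8/19 against both E and W), so the proposed strategy is not optimal.

No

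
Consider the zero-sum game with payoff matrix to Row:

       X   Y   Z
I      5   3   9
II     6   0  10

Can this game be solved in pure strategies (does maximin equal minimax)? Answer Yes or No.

Yes

Row minima: I → 3, II → 0; maximin = 3.
Column maxima: X → 6, Y → 3, Z → 10; minimax = 3.
maximin = minimax = 3, so a saddle point exists.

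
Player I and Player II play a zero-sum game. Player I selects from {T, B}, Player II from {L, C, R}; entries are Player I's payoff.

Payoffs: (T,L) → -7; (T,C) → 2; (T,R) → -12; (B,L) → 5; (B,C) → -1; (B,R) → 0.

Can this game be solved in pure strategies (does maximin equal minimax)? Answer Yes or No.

No

Row minima: T → -12, B → -1; maximin = -1.
Column maxima: L → 5, C → 2, R → 0; minimax = 0.
-1 ≠ 0, so no pure-strategy equilibrium exists.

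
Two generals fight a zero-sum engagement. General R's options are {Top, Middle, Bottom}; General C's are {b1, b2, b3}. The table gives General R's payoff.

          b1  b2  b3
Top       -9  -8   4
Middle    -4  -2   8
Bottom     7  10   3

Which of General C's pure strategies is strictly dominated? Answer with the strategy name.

b1 holds General R's payoff strictly below b2 in every row: -9 < -8, -4 < -2, 7 < 10.
So b2 is strictly dominated for General C.

b2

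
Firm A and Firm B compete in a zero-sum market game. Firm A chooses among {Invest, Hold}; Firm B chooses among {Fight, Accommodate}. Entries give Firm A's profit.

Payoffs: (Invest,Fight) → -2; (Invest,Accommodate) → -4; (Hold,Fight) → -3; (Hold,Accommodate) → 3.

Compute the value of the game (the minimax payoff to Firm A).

-9/4

Row minima: Invest → -4, Hold → -3; maximin = -3.
Column maxima: Fight → -2, Accommodate → 3; minimax = -2.
-3 ≠ -2, so there is no saddle point; optimal play is mixed.
Let Firm A play Invest with probability p. Expected payoff against Fight: (-2)p + (-3)(1−p) = p − 3; against Accommodate: (-4)p + 3(1−p) = −7p + 3.
Setting these equal: p − 3 = −7p + 3 ⇒ 8p = 6 ⇒ p = 3/4, and the value is (1)·(3/4) − 3 = -9/4.
For Firm B: with q = P(Fight), equating Invest's and Hold's payoffs gives 2q − 4 = −6q + 3 ⇒ q = 7/8.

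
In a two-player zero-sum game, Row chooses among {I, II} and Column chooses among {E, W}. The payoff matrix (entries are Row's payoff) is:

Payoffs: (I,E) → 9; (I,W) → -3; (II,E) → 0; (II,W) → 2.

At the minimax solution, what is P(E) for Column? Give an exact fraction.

5/14

Row minima: I → -3, II → 0; maximin = 0.
Column maxima: E → 9, W → 2; minimax = 2.
0 ≠ 2, so there is no saddle point; optimal play is mixed.
Let Row play I with probability p. Expected payoff against E: 9p + 0(1−p) = 9p; against W: (-3)p + 2(1−p) = −5p + 2.
Setting these equal: 9p = −5p + 2 ⇒ 14p = 2 ⇒ p = 1/7, and the value is (9)·(1/7) = 9/7.
For Column: with q = P(E), equating I's and II's payoffs gives 12q − 3 = −2q + 2 ⇒ q = 5/14.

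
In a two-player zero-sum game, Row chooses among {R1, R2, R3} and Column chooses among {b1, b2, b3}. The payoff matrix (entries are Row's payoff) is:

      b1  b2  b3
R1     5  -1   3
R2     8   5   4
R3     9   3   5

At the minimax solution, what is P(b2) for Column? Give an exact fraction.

1/3

Row minima: R1 → -1, R2 → 4, R3 → 3; maximin = 4.
Column maxima: b1 → 9, b2 → 5, b3 → 5; minimax = 5.
4 ≠ 5, so there is no saddle point; optimal play is mixed.
R1 is strictly dominated by R2, so Row never plays it.
b1 is strictly dominated by b2 (it gives Row strictly more in every row), so Column never plays it.
On the remaining 2×2 (R2, R3 vs b2, b3):
Let Row play R2 with probability p. Expected payoff against b2: 5p + 3(1−p) = 2p + 3; against b3: 4p + 5(1−p) = −p + 5.
Setting these equal: 2p + 3 = −p + 5 ⇒ 3p = 2 ⇒ p = 2/3, and the value is (2)·(2/3) + 3 = 13/3.
For Column: with q = P(b2), equating R2's and R3's payoffs gives q + 4 = −2q + 5 ⇒ q = 1/3.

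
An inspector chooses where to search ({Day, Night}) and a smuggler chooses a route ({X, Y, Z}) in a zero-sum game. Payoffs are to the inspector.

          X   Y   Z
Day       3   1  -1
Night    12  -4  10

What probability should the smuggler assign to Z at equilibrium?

5/16

Row minima: Day → -1, Night → -4; maximin = -1.
Column maxima: X → 12, Y → 1, Z → 10; minimax = 1.
-1 ≠ 1, so there is no saddle point; optimal play is mixed.
X is strictly dominated by Y (it gives the inspector strictly more in every row), so the smuggler never plays it.
On the remaining 2×2 (Day, Night vs Y, Z):
Let the inspector play Day with probability p. Expected payoff against Y: 1p + (-4)(1−p) = 5p − 4; against Z: (-1)p + 10(1−p) = −11p + 10.
Setting these equal: 5p − 4 = −11p + 10 ⇒ 16p = 14 ⇒ p = 7/8, and the value is (5)·(7/8) − 4 = 3/8.
For the smuggler: with q = P(Y), equating Day's and Night's payoffs gives 2q − 1 = −14q + 10 ⇒ q = 11/16.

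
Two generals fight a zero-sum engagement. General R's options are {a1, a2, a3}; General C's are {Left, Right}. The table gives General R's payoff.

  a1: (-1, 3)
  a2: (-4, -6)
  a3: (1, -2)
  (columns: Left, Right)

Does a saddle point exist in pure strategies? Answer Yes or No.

Row minima: a1 → -1, a2 → -6, a3 → -2; maximin = -1.
Column maxima: Left → 1, Right → 3; minimax = 1.
-1 ≠ 1, so no pure-strategy equilibrium exists.

No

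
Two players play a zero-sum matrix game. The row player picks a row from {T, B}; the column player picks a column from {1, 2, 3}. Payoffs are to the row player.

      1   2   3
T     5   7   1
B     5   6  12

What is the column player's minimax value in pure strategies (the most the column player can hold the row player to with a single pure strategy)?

Column maxima: 1 → 5, 2 → 7, 3 → 12.
The smallest of these is 5.

5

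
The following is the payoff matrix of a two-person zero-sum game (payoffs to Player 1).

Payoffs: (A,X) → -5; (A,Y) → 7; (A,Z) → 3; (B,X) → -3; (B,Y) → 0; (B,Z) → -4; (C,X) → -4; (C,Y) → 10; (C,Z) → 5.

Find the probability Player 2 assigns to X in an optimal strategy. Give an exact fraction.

Row minima: A → -5, B → -4, C → -4; maximin = -4.
Column maxima: X → -3, Y → 10, Z → 5; minimax = -3.
-4 ≠ -3, so there is no saddle point; optimal play is mixed.
A is strictly dominated by C, so Player 1 never plays it.
Y is strictly dominated by X (it gives Player 1 strictly more in every row), so Player 2 never plays it.
On the remaining 2×2 (B, C vs X, Z):
Let Player 1 play B with probability p. Expected payoff against X: (-3)p + (-4)(1−p) = p − 4; against Z: (-4)p + 5(1−p) = −9p + 5.
Setting these equal: p − 4 = −9p + 5 ⇒ 10p = 9 ⇒ p = 9/10, and the value is (1)·(9/10) − 4 = -31/10.
For Player 2: with q = P(X), equating B's and C's payoffs gives q − 4 = −9q + 5 ⇒ q = 9/10.

9/10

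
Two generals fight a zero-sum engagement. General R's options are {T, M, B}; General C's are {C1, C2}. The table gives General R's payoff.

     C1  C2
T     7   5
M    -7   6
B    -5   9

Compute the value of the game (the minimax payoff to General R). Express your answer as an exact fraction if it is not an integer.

Row minima: T → 5, M → -7, B → -5; maximin = 5.
Column maxima: C1 → 7, C2 → 9; minimax = 7.
5 ≠ 7, so there is no saddle point; optimal play is mixed.
M is strictly dominated by B, so General R never plays it.
On the remaining 2×2 (T, B vs C1, C2):
Let General R play T with probability p. Expected payoff against C1: 7p + (-5)(1−p) = 12p − 5; against C2: 5p + 9(1−p) = −4p + 9.
Setting these equal: 12p − 5 = −4p + 9 ⇒ 16p = 14 ⇒ p = 7/8, and the value is (12)·(7/8) − 5 = 11/2.
For General C: with q = P(C1), equating T's and B's payoffs gives 2q + 5 = −14q + 9 ⇒ q = 1/4.

11/2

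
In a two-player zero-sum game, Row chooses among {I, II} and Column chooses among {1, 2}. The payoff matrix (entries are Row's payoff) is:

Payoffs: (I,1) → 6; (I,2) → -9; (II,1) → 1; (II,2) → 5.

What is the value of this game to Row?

Row minima: I → -9, II → 1; maximin = 1.
Column maxima: 1 → 6, 2 → 5; minimax = 5.
1 ≠ 5, so there is no saddle point; optimal play is mixed.
Let Row play I with probability p. Expected payoff against 1: 6p + 1(1−p) = 5p + 1; against 2: (-9)p + 5(1−p) = −14p + 5.
Setting these equal: 5p + 1 = −14p + 5 ⇒ 19p = 4 ⇒ p = 4/19, and the value is (5)·(4/19) + 1 = 39/19.
For Column: with q = P(1), equating I's and II's payoffs gives 15q − 9 = −4q + 5 ⇒ q = 14/19.

39/19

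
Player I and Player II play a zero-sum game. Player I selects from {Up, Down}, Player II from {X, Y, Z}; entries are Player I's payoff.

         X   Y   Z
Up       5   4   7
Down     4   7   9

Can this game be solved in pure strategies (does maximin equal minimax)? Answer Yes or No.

No

Row minima: Up → 4, Down → 4; maximin = 4.
Column maxima: X → 5, Y → 7, Z → 9; minimax = 5.
4 ≠ 5, so no pure-strategy equilibrium exists.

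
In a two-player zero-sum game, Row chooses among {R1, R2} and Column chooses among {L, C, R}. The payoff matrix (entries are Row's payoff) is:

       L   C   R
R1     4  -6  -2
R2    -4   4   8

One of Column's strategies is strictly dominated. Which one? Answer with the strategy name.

C holds Row's payoff strictly below R in every row: -6 < -2, 4 < 8.
So R is strictly dominated for Column.

R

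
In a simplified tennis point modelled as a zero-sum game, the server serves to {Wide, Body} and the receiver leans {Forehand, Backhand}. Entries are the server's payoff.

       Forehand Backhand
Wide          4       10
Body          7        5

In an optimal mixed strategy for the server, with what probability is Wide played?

1/4

Row minima: Wide → 4, Body → 5; maximin = 5.
Column maxima: Forehand → 7, Backhand → 10; minimax = 7.
5 ≠ 7, so there is no saddle point; optimal play is mixed.
Let the server play Wide with probability p. Expected payoff against Forehand: 4p + 7(1−p) = −3p + 7; against Backhand: 10p + 5(1−p) = 5p + 5.
Setting these equal: −3p + 7 = 5p + 5 ⇒ −8p = -2 ⇒ p = 1/4, and the value is (-3)·(1/4) + 7 = 25/4.
For the receiver: with q = P(Forehand), equating Wide's and Body's payoffs gives −6q + 10 = 2q + 5 ⇒ q = 5/8.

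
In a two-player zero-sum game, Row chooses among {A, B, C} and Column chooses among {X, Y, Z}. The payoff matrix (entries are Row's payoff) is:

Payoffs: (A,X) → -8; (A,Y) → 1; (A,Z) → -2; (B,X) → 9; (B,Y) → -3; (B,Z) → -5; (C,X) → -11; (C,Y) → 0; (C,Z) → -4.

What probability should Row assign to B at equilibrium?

Row minima: A → -8, B → -5, C → -11; maximin = -5.
Column maxima: X → 9, Y → 1, Z → -2; minimax = -2.
-5 ≠ -2, so there is no saddle point; optimal play is mixed.
C is strictly dominated by A, so Row never plays it.
Y is strictly dominated by Z (it gives Row strictly more in every row), so Column never plays it.
On the remaining 2×2 (A, B vs X, Z):
Let Row play A with probability p. Expected payoff against X: (-8)p + 9(1−p) = −17p + 9; against Z: (-2)p + (-5)(1−p) = 3p − 5.
Setting these equal: −17p + 9 = 3p − 5 ⇒ −20p = -14 ⇒ p = 7/10, and the value is (-17)·(7/10) + 9 = -29/10.
For Column: with q = P(X), equating A's and B's payoffs gives −6q − 2 = 14q − 5 ⇒ q = 3/20.

3/10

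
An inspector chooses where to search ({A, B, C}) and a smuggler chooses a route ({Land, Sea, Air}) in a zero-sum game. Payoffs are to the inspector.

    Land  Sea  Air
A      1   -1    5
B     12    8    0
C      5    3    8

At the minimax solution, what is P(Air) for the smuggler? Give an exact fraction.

Row minima: A → -1, B → 0, C → 3; maximin = 3.
Column maxima: Land → 12, Sea → 8, Air → 8; minimax = 8.
3 ≠ 8, so there is no saddle point; optimal play is mixed.
A is strictly dominated by C, so the inspector never plays it.
Land is strictly dominated by Sea (it gives the inspector strictly more in every row), so the smuggler never plays it.
On the remaining 2×2 (B, C vs Sea, Air):
Let the inspector play B with probability p. Expected payoff against Sea: 8p + 3(1−p) = 5p + 3; against Air: 0p + 8(1−p) = −8p + 8.
Setting these equal: 5p + 3 = −8p + 8 ⇒ 13p = 5 ⇒ p = 5/13, and the value is (5)·(5/13) + 3 = 64/13.
For the smuggler: with q = P(Sea), equating B's and C's payoffs gives 8q = −5q + 8 ⇒ q = 8/13.

5/13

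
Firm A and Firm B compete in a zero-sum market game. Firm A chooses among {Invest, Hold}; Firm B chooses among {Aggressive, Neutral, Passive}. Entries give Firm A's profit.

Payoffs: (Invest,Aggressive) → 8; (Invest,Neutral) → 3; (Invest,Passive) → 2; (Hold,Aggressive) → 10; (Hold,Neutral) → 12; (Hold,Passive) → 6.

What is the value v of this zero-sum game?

6

Row minima: Invest → 2, Hold → 6; maximin = 6.
Column maxima: Aggressive → 10, Neutral → 12, Passive → 6; minimax = 6.
Since maximin = minimax = 6, there is a saddle point and the value is 6.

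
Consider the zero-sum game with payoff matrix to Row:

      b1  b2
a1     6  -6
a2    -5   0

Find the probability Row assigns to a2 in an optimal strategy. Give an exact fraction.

12/17

Row minima: a1 → -6, a2 → -5; maximin = -5.
Column maxima: b1 → 6, b2 → 0; minimax = 0.
-5 ≠ 0, so there is no saddle point; optimal play is mixed.
Let Row play a1 with probability p. Expected payoff against b1: 6p + (-5)(1−p) = 11p − 5; against b2: (-6)p + 0(1−p) = −6p.
Setting these equal: 11p − 5 = −6p ⇒ 17p = 5 ⇒ p = 5/17, and the value is (11)·(5/17) − 5 = -30/17.
For Column: with q = P(b1), equating a1's and a2's payoffs gives 12q − 6 = −5q ⇒ q = 6/17.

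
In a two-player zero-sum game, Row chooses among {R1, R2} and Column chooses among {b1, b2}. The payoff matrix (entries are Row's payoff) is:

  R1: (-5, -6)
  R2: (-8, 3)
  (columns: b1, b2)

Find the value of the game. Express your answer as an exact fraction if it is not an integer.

Row minima: R1 → -6, R2 → -8; maximin = -6.
Column maxima: b1 → -5, b2 → 3; minimax = -5.
-6 ≠ -5, so there is no saddle point; optimal play is mixed.
Let Row play R1 with probability p. Expected payoff against b1: (-5)p + (-8)(1−p) = 3p − 8; against b2: (-6)p + 3(1−p) = −9p + 3.
Setting these equal: 3p − 8 = −9p + 3 ⇒ 12p = 11 ⇒ p = 11/12, and the value is (3)·(11/12) − 8 = -21/4.
For Column: with q = P(b1), equating R1's and R2's payoffs gives q − 6 = −11q + 3 ⇒ q = 3/4.

-21/4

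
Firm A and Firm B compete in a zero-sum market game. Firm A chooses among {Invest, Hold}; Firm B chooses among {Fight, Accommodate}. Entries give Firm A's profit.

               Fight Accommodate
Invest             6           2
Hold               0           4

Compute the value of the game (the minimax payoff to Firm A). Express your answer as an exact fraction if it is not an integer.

Row minima: Invest → 2, Hold → 0; maximin = 2.
Column maxima: Fight → 6, Accommodate → 4; minimax = 4.
2 ≠ 4, so there is no saddle point; optimal play is mixed.
Let Firm A play Invest with probability p. Expected payoff against Fight: 6p + 0(1−p) = 6p; against Accommodate: 2p + 4(1−p) = −2p + 4.
Setting these equal: 6p = −2p + 4 ⇒ 8p = 4 ⇒ p = 1/2, and the value is (6)·(1/2) = 3.
For Firm B: with q = P(Fight), equating Invest's and Hold's payoffs gives 4q + 2 = −4q + 4 ⇒ q = 1/4.

3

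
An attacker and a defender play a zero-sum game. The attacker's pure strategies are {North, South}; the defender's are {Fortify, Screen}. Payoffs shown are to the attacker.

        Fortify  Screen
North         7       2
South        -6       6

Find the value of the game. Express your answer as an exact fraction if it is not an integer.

54/17

Row minima: North → 2, South → -6; maximin = 2.
Column maxima: Fortify → 7, Screen → 6; minimax = 6.
2 ≠ 6, so there is no saddle point; optimal play is mixed.
Let the attacker play North with probability p. Expected payoff against Fortify: 7p + (-6)(1−p) = 13p − 6; against Screen: 2p + 6(1−p) = −4p + 6.
Setting these equal: 13p − 6 = −4p + 6 ⇒ 17p = 12 ⇒ p = 12/17, and the value is (13)·(12/17) − 6 = 54/17.
For the defender: with q = P(Fortify), equating North's and South's payoffs gives 5q + 2 = −12q + 6 ⇒ q = 4/17.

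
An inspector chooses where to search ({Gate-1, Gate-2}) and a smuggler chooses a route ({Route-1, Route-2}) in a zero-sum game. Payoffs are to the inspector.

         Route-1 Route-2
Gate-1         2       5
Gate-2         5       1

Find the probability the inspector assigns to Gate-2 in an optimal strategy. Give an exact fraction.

3/7

Row minima: Gate-1 → 2, Gate-2 → 1; maximin = 2.
Column maxima: Route-1 → 5, Route-2 → 5; minimax = 5.
2 ≠ 5, so there is no saddle point; optimal play is mixed.
Let the inspector play Gate-1 with probability p. Expected payoff against Route-1: 2p + 5(1−p) = −3p + 5; against Route-2: 5p + 1(1−p) = 4p + 1.
Setting these equal: −3p + 5 = 4p + 1 ⇒ −7p = -4 ⇒ p = 4/7, and the value is (-3)·(4/7) + 5 = 23/7.
For the smuggler: with q = P(Route-1), equating Gate-1's and Gate-2's payoffs gives −3q + 5 = 4q + 1 ⇒ q = 4/7.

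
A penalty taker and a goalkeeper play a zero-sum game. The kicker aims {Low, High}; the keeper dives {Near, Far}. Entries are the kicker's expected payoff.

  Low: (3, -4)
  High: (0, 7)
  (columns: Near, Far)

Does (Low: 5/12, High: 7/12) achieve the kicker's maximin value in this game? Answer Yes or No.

Against Near this mix gives (5/12)·3 + (7/12)·0 = 5/4.
Against Far this mix gives (5/12)·(-4) + (7/12)·7 = 29/12.
The keeper will play Near, holding the kicker to 5/4. Shifting weight toward the row that does better against Near would raise this floor (the equalizing mix achieves 3/2 against both Near and Far), so the proposed strategy is not optimal.

No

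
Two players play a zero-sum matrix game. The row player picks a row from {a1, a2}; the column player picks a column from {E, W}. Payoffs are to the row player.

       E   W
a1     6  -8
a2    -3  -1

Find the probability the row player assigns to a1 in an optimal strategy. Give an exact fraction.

Row minima: a1 → -8, a2 → -3; maximin = -3.
Column maxima: E → 6, W → -1; minimax = -1.
-3 ≠ -1, so there is no saddle point; optimal play is mixed.
Let the row player play a1 with probability p. Expected payoff against E: 6p + (-3)(1−p) = 9p − 3; against W: (-8)p + (-1)(1−p) = −7p − 1.
Setting these equal: 9p − 3 = −7p − 1 ⇒ 16p = 2 ⇒ p = 1/8, and the value is (9)·(1/8) − 3 = -15/8.
For the column player: with q = P(E), equating a1's and a2's payoffs gives 14q − 8 = −2q − 1 ⇒ q = 7/16.

1/8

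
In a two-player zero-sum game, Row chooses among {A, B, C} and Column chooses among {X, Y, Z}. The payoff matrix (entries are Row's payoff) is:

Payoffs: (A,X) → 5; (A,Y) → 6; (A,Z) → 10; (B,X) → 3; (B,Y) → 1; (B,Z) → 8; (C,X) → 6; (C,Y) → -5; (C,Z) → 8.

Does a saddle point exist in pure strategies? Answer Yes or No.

Row minima: A → 5, B → 1, C → -5; maximin = 5.
Column maxima: X → 6, Y → 6, Z → 10; minimax = 6.
5 ≠ 6, so no pure-strategy equilibrium exists.

No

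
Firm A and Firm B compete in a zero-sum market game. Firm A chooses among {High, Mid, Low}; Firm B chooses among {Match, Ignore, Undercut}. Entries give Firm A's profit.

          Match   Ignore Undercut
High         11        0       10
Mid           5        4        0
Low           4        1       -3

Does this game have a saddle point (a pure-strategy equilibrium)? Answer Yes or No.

No

Row minima: High → 0, Mid → 0, Low → -3; maximin = 0.
Column maxima: Match → 11, Ignore → 4, Undercut → 10; minimax = 4.
0 ≠ 4, so no pure-strategy equilibrium exists.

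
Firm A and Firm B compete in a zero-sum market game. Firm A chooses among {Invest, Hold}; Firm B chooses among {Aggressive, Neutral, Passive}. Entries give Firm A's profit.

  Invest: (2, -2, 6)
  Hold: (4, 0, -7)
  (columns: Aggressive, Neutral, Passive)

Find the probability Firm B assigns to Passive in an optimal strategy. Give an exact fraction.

Row minima: Invest → -2, Hold → -7; maximin = -2.
Column maxima: Aggressive → 4, Neutral → 0, Passive → 6; minimax = 0.
-2 ≠ 0, so there is no saddle point; optimal play is mixed.
Aggressive is strictly dominated by Neutral (it gives Firm A strictly more in every row), so Firm B never plays it.
On the remaining 2×2 (Invest, Hold vs Neutral, Passive):
Let Firm A play Invest with probability p. Expected payoff against Neutral: (-2)p + 0(1−p) = −2p; against Passive: 6p + (-7)(1−p) = 13p − 7.
Setting these equal: −2p = 13p − 7 ⇒ −15p = -7 ⇒ p = 7/15, and the value is (-2)·(7/15) = -14/15.
For Firm B: with q = P(Neutral), equating Invest's and Hold's payoffs gives −8q + 6 = 7q − 7 ⇒ q = 13/15.

2/15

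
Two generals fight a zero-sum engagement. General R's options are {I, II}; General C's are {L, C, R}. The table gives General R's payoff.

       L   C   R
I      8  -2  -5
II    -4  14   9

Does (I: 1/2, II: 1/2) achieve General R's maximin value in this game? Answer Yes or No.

Against L this mix gives (1/2)·8 + (1/2)·(-4) = 2.
Against C this mix gives (1/2)·(-2) + (1/2)·14 = 6.
Against R this mix gives (1/2)·(-5) + (1/2)·9 = 2.
All of General C's active replies (L, R) yield 2, and no column does worse for General R. The mix makes General C indifferent and guarantees 2, so it is optimal.

Yes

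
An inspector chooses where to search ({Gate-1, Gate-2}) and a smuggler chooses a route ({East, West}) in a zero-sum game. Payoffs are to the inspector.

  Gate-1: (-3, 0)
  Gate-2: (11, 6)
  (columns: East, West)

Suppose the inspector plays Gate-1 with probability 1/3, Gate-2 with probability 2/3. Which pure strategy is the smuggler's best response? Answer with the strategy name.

West

If the smuggler plays East, the inspector's expected payoff is (1/3)·(-3) + (2/3)·11 = 19/3.
If the smuggler plays West, the inspector's expected payoff is (1/3)·0 + (2/3)·6 = 4.
The smuggler minimizes the inspector's payoff; the smallest is 4, so the best response is West.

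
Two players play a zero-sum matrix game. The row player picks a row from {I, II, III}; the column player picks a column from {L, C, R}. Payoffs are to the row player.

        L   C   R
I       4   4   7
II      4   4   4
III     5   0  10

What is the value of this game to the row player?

4

Row minima: I → 4, II → 4, III → 0; maximin = 4.
Column maxima: L → 5, C → 4, R → 10; minimax = 4.
Since maximin = minimax = 4, there is a saddle point and the value is 4.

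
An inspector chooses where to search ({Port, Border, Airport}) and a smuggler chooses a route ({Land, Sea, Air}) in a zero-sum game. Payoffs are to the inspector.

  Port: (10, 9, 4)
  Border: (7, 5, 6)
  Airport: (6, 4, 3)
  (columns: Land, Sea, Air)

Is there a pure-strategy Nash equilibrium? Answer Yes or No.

Row minima: Port → 4, Border → 5, Airport → 3; maximin = 5.
Column maxima: Land → 10, Sea → 9, Air → 6; minimax = 6.
5 ≠ 6, so no pure-strategy equilibrium exists.

No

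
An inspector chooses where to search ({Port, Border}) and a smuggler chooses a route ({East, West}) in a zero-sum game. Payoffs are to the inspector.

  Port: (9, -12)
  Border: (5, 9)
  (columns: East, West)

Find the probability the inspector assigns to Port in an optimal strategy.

Row minima: Port → -12, Border → 5; maximin = 5.
Column maxima: East → 9, West → 9; minimax = 9.
5 ≠ 9, so there is no saddle point; optimal play is mixed.
Let the inspector play Port with probability p. Expected payoff against East: 9p + 5(1−p) = 4p + 5; against West: (-12)p + 9(1−p) = −21p + 9.
Setting these equal: 4p + 5 = −21p + 9 ⇒ 25p = 4 ⇒ p = 4/25, and the value is (4)·(4/25) + 5 = 141/25.
For the smuggler: with q = P(East), equating Port's and Border's payoffs gives 21q − 12 = −4q + 9 ⇒ q = 21/25.

4/25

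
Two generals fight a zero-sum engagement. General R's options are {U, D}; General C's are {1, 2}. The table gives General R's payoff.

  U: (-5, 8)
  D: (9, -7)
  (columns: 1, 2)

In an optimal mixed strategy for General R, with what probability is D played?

13/29

Row minima: U → -5, D → -7; maximin = -5.
Column maxima: 1 → 9, 2 → 8; minimax = 8.
-5 ≠ 8, so there is no saddle point; optimal play is mixed.
Let General R play U with probability p. Expected payoff against 1: (-5)p + 9(1−p) = −14p + 9; against 2: 8p + (-7)(1−p) = 15p − 7.
Setting these equal: −14p + 9 = 15p − 7 ⇒ −29p = -16 ⇒ p = 16/29, and the value is (-14)·(16/29) + 9 = 37/29.
For General C: with q = P(1), equating U's and D's payoffs gives −13q + 8 = 16q − 7 ⇒ q = 15/29.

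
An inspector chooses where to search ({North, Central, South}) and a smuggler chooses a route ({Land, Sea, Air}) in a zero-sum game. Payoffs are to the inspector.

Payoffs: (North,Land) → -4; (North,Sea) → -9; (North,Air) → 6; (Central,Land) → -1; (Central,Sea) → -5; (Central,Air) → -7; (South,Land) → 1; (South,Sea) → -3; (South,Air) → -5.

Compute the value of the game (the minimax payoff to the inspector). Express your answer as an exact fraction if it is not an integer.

-63/17

Row minima: North → -9, Central → -7, South → -5; maximin = -5.
Column maxima: Land → 1, Sea → -3, Air → 6; minimax = -3.
-5 ≠ -3, so there is no saddle point; optimal play is mixed.
Central is strictly dominated by South, so the inspector never plays it.
Land is strictly dominated by Sea (it gives the inspector strictly more in every row), so the smuggler never plays it.
On the remaining 2×2 (North, South vs Sea, Air):
Let the inspector play North with probability p. Expected payoff against Sea: (-9)p + (-3)(1−p) = −6p − 3; against Air: 6p + (-5)(1−p) = 11p − 5.
Setting these equal: −6p − 3 = 11p − 5 ⇒ −17p = -2 ⇒ p = 2/17, and the value is (-6)·(2/17) − 3 = -63/17.
For the smuggler: with q = P(Sea), equating North's and South's payoffs gives −15q + 6 = 2q − 5 ⇒ q = 11/17.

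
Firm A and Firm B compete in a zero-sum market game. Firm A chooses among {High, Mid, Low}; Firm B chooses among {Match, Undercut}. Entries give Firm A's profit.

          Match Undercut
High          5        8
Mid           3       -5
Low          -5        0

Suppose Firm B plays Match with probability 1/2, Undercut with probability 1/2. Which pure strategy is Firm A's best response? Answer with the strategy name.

Expected payoff of High: (1/2)·5 + (1/2)·8 = 13/2.
Expected payoff of Mid: (1/2)·3 + (1/2)·(-5) = -1.
Expected payoff of Low: (1/2)·(-5) + (1/2)·0 = -5/2.
The largest is 13/2, so Firm A's best response is High.

High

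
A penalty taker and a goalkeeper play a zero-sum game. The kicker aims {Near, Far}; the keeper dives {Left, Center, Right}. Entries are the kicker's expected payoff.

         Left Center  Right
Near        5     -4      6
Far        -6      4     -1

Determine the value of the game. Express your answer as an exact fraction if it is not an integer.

-4/19

Row minima: Near → -4, Far → -6; maximin = -4.
Column maxima: Left → 5, Center → 4, Right → 6; minimax = 4.
-4 ≠ 4, so there is no saddle point; optimal play is mixed.
Right is strictly dominated by Left (it gives the kicker strictly more in every row), so the keeper never plays it.
On the remaining 2×2 (Near, Far vs Left, Center):
Let the kicker play Near with probability p. Expected payoff against Left: 5p + (-6)(1−p) = 11p − 6; against Center: (-4)p + 4(1−p) = −8p + 4.
Setting these equal: 11p − 6 = −8p + 4 ⇒ 19p = 10 ⇒ p = 10/19, and the value is (11)·(10/19) − 6 = -4/19.
For the keeper: with q = P(Left), equating Near's and Far's payoffs gives 9q − 4 = −10q + 4 ⇒ q = 8/19.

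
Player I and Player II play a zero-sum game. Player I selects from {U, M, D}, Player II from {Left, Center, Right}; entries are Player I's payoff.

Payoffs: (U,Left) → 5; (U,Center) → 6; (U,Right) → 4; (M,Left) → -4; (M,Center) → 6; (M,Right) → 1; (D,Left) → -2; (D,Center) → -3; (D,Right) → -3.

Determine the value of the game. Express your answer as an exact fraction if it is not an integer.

4

Row minima: U → 4, M → -4, D → -3; maximin = 4.
Column maxima: Left → 5, Center → 6, Right → 4; minimax = 4.
Since maximin = minimax = 4, there is a saddle point and the value is 4.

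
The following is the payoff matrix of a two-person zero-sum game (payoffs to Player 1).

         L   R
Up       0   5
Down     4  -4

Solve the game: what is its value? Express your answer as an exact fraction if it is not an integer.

20/13

Row minima: Up → 0, Down → -4; maximin = 0.
Column maxima: L → 4, R → 5; minimax = 4.
0 ≠ 4, so there is no saddle point; optimal play is mixed.
Let Player 1 play Up with probability p. Expected payoff against L: 0p + 4(1−p) = −4p + 4; against R: 5p + (-4)(1−p) = 9p − 4.
Setting these equal: −4p + 4 = 9p − 4 ⇒ −13p = -8 ⇒ p = 8/13, and the value is (-4)·(8/13) + 4 = 20/13.
For Player 2: with q = P(L), equating Up's and Down's payoffs gives −5q + 5 = 8q − 4 ⇒ q = 9/13.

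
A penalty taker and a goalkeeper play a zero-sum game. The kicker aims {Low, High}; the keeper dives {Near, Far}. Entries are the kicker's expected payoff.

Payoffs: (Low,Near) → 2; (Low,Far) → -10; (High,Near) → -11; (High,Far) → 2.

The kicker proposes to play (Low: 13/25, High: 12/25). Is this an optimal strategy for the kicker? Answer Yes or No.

Yes

Against Near this mix gives (13/25)·2 + (12/25)·(-11) = -106/25.
Against Far this mix gives (13/25)·(-10) + (12/25)·2 = -106/25.
All of the keeper's active replies (Near, Far) yield -106/25, and no column does worse for the kicker. The mix makes the keeper indifferent and guarantees -106/25, so it is optimal.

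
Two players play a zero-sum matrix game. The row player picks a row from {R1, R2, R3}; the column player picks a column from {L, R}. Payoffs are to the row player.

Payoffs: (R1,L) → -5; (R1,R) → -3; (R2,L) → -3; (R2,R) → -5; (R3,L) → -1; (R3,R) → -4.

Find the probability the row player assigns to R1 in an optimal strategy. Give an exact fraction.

3/5

Row minima: R1 → -5, R2 → -5, R3 → -4; maximin = -4.
Column maxima: L → -1, R → -3; minimax = -3.
-4 ≠ -3, so there is no saddle point; optimal play is mixed.
R2 is strictly dominated by R3, so the row player never plays it.
On the remaining 2×2 (R1, R3 vs L, R):
Let the row player play R1 with probability p. Expected payoff against L: (-5)p + (-1)(1−p) = −4p − 1; against R: (-3)p + (-4)(1−p) = p − 4.
Setting these equal: −4p − 1 = p − 4 ⇒ −5p = -3 ⇒ p = 3/5, and the value is (-4)·(3/5) − 1 = -17/5.
For the column player: with q = P(L), equating R1's and R3's payoffs gives −2q − 3 = 3q − 4 ⇒ q = 1/5.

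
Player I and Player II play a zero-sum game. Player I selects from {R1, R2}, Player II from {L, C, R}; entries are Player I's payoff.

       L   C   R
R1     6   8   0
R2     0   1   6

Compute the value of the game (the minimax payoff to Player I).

3

Row minima: R1 → 0, R2 → 0; maximin = 0.
Column maxima: L → 6, C → 8, R → 6; minimax = 6.
0 ≠ 6, so there is no saddle point; optimal play is mixed.
C is strictly dominated by L (it gives Player I strictly more in every row), so Player II never plays it.
On the remaining 2×2 (R1, R2 vs L, R):
Let Player I play R1 with probability p. Expected payoff against L: 6p + 0(1−p) = 6p; against R: 0p + 6(1−p) = −6p + 6.
Setting these equal: 6p = −6p + 6 ⇒ 12p = 6 ⇒ p = 1/2, and the value is (6)·(1/2) = 3.
For Player II: with q = P(L), equating R1's and R2's payoffs gives 6q = −6q + 6 ⇒ q = 1/2.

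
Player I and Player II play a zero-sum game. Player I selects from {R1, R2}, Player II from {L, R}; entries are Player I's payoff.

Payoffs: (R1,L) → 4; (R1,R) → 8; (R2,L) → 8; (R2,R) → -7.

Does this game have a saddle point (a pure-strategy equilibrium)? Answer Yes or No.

Row minima: R1 → 4, R2 → -7; maximin = 4.
Column maxima: L → 8, R → 8; minimax = 8.
4 ≠ 8, so no pure-strategy equilibrium exists.

No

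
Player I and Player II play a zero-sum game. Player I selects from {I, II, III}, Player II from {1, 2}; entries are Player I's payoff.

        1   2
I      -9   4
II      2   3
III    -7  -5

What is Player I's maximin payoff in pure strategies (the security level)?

Row minima: I → -9, II → 2, III → -7.
The best of these is 2.

2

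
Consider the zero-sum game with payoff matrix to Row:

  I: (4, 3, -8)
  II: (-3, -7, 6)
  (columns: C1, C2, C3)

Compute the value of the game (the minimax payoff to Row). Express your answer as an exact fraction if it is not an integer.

Row minima: I → -8, II → -7; maximin = -7.
Column maxima: C1 → 4, C2 → 3, C3 → 6; minimax = 3.
-7 ≠ 3, so there is no saddle point; optimal play is mixed.
C1 is strictly dominated by C2 (it gives Row strictly more in every row), so Column never plays it.
On the remaining 2×2 (I, II vs C2, C3):
Let Row play I with probability p. Expected payoff against C2: 3p + (-7)(1−p) = 10p − 7; against C3: (-8)p + 6(1−p) = −14p + 6.
Setting these equal: 10p − 7 = −14p + 6 ⇒ 24p = 13 ⇒ p = 13/24, and the value is (10)·(13/24) − 7 = -19/12.
For Column: with q = P(C2), equating I's and II's payoffs gives 11q − 8 = −13q + 6 ⇒ q = 7/12.

-19/12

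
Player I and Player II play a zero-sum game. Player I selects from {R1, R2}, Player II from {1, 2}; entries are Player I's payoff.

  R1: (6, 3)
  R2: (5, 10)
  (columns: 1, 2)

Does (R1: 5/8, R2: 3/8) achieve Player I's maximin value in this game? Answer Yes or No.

Yes

Against 1 this mix gives (5/8)·6 + (3/8)·5 = 45/8.
Against 2 this mix gives (5/8)·3 + (3/8)·10 = 45/8.
All of Player II's active replies (1, 2) yield 45/8, and no column does worse for Player I. The mix makes Player II indifferent and guarantees 45/8, so it is optimal.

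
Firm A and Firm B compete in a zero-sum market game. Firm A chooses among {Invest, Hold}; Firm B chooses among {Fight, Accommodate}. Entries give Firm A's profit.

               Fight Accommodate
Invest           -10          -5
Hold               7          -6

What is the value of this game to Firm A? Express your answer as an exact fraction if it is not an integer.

Row minima: Invest → -10, Hold → -6; maximin = -6.
Column maxima: Fight → 7, Accommodate → -5; minimax = -5.
-6 ≠ -5, so there is no saddle point; optimal play is mixed.
Let Firm A play Invest with probability p. Expected payoff against Fight: (-10)p + 7(1−p) = −17p + 7; against Accommodate: (-5)p + (-6)(1−p) = p − 6.
Setting these equal: −17p + 7 = p − 6 ⇒ −18p = -13 ⇒ p = 13/18, and the value is (-17)·(13/18) + 7 = -95/18.
For Firm B: with q = P(Fight), equating Invest's and Hold's payoffs gives −5q − 5 = 13q − 6 ⇒ q = 1/18.

-95/18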